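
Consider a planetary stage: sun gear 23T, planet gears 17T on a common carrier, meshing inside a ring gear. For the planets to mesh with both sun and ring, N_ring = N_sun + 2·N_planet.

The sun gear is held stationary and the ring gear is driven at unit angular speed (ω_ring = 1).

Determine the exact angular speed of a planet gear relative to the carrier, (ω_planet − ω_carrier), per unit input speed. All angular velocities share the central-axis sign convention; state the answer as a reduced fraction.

1311/1360

N_ring = 23 + 2·17 = 57
23(ω_s−ω_c) = −57(ω_r−ω_c),  ω_s=0, ω_r=1
23(0−ω_c) = −57(1−ω_c)  ⇒  80ω_c = 57  ⇒  ω_c = 57/80
sun–planet: 23·(0−57/80) = −17·(ω_p−ω_c)  ⇒  ω_p−ω_c = −(23/17)·(-57/80) = 1311/1360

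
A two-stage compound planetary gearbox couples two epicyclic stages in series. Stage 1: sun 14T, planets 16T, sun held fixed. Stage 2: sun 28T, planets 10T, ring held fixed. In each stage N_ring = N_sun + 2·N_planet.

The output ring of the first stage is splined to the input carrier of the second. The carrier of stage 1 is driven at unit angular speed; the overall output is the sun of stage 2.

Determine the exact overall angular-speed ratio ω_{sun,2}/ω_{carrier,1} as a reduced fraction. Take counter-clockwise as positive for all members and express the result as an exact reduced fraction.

Stage 1: N_ring = 14 + 2·16 = 46
Stage 1: 14(ω_s−ω_c) = −46(ω_r−ω_c),  ω_s=0, ω_c=1
Stage 1: ω_r = 1 − (14/46)(0−1) = 30/23
  ⇒ ω_r¹/ω_c¹ = 30/23
Stage 2: N_ring = 28 + 2·10 = 48
Stage 2: 28(ω_s−ω_c) = −48(ω_r−ω_c),  ω_r=0, ω_c=1
Stage 2: ω_s = 1 − (48/28)(0−1) = 19/7
  ⇒ ω_s²/ω_c² = 19/7
Coupling ω_c² = ω_r¹ ⇒ overall = 30/23 × 19/7 = 570/161

570/161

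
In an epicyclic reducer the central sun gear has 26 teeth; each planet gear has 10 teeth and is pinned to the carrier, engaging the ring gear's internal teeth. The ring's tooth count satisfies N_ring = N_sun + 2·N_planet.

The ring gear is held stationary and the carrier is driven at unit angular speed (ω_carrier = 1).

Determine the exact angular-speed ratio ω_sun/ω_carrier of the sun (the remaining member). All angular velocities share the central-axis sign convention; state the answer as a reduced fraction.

N_ring = 26 + 2·10 = 46
26(ω_s−ω_c) = −46(ω_r−ω_c),  ω_r=0, ω_c=1
ω_s = 1 − (46/26)(0−1) = 36/13
ω_s/ω_c = 36/13

36/13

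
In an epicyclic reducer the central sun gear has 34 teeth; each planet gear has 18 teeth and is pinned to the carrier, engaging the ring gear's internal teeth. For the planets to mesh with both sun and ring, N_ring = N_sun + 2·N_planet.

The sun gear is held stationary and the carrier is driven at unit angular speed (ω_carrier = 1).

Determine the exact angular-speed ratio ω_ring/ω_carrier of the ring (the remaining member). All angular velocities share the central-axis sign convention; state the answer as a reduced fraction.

N_ring = 34 + 2·18 = 70
34(ω_s−ω_c) = −70(ω_r−ω_c),  ω_s=0, ω_c=1
ω_r = 1 − (34/70)(0−1) = 52/35
ω_r/ω_c = 52/35

52/35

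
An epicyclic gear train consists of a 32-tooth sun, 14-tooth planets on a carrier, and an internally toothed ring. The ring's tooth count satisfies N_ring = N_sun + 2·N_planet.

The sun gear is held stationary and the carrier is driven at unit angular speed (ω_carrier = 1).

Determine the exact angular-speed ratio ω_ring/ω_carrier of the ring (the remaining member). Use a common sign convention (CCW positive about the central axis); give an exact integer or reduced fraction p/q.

23/15

N_ring = 32 + 2·14 = 60
32(ω_s−ω_c) = −60(ω_r−ω_c),  ω_s=0, ω_c=1
ω_r = 1 − (32/60)(0−1) = 23/15
ω_r/ω_c = 23/15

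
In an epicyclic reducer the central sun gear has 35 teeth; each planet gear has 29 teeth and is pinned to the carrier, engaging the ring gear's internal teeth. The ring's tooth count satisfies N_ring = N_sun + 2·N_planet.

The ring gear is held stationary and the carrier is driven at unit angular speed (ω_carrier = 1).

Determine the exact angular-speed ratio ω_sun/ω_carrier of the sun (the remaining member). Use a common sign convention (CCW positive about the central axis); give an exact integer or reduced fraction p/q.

128/35

N_ring = 35 + 2·29 = 93
35(ω_s−ω_c) = −93(ω_r−ω_c),  ω_r=0, ω_c=1
ω_s = 1 − (93/35)(0−1) = 128/35
ω_s/ω_c = 128/35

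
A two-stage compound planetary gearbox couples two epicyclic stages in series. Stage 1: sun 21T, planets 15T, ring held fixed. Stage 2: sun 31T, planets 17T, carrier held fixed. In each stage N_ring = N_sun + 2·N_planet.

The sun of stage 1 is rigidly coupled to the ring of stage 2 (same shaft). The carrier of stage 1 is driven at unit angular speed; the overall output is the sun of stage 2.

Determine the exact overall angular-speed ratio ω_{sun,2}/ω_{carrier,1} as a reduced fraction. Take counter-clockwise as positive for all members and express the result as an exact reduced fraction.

Stage 1: N_ring = 21 + 2·15 = 51
Stage 1: 21(ω_s−ω_c) = −51(ω_r−ω_c),  ω_r=0, ω_c=1
Stage 1: ω_s = 1 − (51/21)(0−1) = 24/7
  ⇒ ω_s¹/ω_c¹ = 24/7
Stage 2: N_ring = 31 + 2·17 = 65
Stage 2: 31(ω_s−ω_c) = −65(ω_r−ω_c),  ω_c=0, ω_r=1
Stage 2: ω_s = 0 − (65/31)(1−0) = -65/31
  ⇒ ω_s²/ω_r² = -65/31
Coupling ω_r² = ω_s¹ ⇒ overall = 24/7 × -65/31 = -1560/217

-1560/217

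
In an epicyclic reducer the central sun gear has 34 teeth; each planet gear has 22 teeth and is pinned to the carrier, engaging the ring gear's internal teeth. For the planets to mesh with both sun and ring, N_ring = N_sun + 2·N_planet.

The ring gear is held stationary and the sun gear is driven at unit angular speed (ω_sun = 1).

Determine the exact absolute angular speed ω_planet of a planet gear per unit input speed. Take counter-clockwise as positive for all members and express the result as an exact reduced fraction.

N_ring = 34 + 2·22 = 78
34(ω_s−ω_c) = −78(ω_r−ω_c),  ω_r=0, ω_s=1
34(1−ω_c) = −78(0−ω_c)  ⇒  112ω_c = 34  ⇒  ω_c = 17/56
sun–planet: 34·(1−17/56) = −22·(ω_p−ω_c)  ⇒  ω_p−ω_c = −(34/22)·(39/56) = -663/616
ω_p = 17/56 − 663/616 = -17/22

-17/22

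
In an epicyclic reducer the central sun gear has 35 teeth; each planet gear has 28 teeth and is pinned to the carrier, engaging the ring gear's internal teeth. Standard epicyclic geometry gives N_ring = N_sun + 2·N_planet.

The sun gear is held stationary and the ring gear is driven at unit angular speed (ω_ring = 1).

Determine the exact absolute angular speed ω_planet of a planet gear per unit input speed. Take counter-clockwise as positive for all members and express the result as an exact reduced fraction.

13/8

N_ring = 35 + 2·28 = 91
35(ω_s−ω_c) = −91(ω_r−ω_c),  ω_s=0, ω_r=1
35(0−ω_c) = −91(1−ω_c)  ⇒  126ω_c = 91  ⇒  ω_c = 13/18
sun–planet: 35·(0−13/18) = −28·(ω_p−ω_c)  ⇒  ω_p−ω_c = −(35/28)·(-13/18) = 65/72
ω_p = 13/18 + 65/72 = 13/8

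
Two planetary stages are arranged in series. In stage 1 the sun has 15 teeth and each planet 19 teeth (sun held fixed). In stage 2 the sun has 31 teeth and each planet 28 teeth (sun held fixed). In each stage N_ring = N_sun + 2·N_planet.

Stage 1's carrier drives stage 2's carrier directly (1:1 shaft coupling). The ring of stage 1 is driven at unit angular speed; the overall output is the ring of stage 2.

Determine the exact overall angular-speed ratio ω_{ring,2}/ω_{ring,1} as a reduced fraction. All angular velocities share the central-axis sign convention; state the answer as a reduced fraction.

3127/2958

Stage 1: N_ring = 15 + 2·19 = 53
Stage 1: 15(ω_s−ω_c) = −53(ω_r−ω_c),  ω_s=0, ω_r=1
Stage 1: 15(0−ω_c) = −53(1−ω_c)  ⇒  68ω_c = 53  ⇒  ω_c = 53/68
  ⇒ ω_c¹/ω_r¹ = 53/68
Stage 2: N_ring = 31 + 2·28 = 87
Stage 2: 31(ω_s−ω_c) = −87(ω_r−ω_c),  ω_s=0, ω_c=1
Stage 2: ω_r = 1 − (31/87)(0−1) = 118/87
  ⇒ ω_r²/ω_c² = 118/87
Coupling ω_c² = ω_c¹ ⇒ overall = 53/68 × 118/87 = 3127/2958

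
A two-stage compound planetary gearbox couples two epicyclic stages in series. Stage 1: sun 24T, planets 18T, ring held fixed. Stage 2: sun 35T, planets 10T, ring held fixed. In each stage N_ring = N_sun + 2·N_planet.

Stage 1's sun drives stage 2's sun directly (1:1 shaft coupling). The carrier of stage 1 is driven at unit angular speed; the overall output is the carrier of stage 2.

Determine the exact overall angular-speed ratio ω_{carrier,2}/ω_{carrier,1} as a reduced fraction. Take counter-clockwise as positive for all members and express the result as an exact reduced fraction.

49/36

Stage 1: N_ring = 24 + 2·18 = 60
Stage 1: 24(ω_s−ω_c) = −60(ω_r−ω_c),  ω_r=0, ω_c=1
Stage 1: ω_s = 1 − (60/24)(0−1) = 7/2
  ⇒ ω_s¹/ω_c¹ = 7/2
Stage 2: N_ring = 35 + 2·10 = 55
Stage 2: 35(ω_s−ω_c) = −55(ω_r−ω_c),  ω_r=0, ω_s=1
Stage 2: 35(1−ω_c) = −55(0−ω_c)  ⇒  90ω_c = 35  ⇒  ω_c = 7/18
  ⇒ ω_c²/ω_s² = 7/18
Coupling ω_s² = ω_s¹ ⇒ overall = 7/2 × 7/18 = 49/36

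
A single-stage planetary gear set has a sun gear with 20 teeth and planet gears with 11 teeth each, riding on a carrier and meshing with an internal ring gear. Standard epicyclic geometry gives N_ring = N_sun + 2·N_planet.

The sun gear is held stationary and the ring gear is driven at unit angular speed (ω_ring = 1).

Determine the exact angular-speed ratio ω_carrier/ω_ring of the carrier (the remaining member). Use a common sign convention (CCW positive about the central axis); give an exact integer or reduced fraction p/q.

21/31

N_ring = 20 + 2·11 = 42
20(ω_s−ω_c) = −42(ω_r−ω_c),  ω_s=0, ω_r=1
20(0−ω_c) = −42(1−ω_c)  ⇒  62ω_c = 42  ⇒  ω_c = 21/31
ω_c/ω_r = 21/31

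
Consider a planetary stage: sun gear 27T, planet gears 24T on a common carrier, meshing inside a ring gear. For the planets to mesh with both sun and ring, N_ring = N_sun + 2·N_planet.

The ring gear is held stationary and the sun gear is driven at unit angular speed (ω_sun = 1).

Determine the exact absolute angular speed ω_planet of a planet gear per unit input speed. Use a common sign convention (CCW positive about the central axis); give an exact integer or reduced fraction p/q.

-9/16

N_ring = 27 + 2·24 = 75
27(ω_s−ω_c) = −75(ω_r−ω_c),  ω_r=0, ω_s=1
27(1−ω_c) = −75(0−ω_c)  ⇒  102ω_c = 27  ⇒  ω_c = 9/34
sun–planet: 27·(1−9/34) = −24·(ω_p−ω_c)  ⇒  ω_p−ω_c = −(27/24)·(25/34) = -225/272
ω_p = 9/34 − 225/272 = -9/16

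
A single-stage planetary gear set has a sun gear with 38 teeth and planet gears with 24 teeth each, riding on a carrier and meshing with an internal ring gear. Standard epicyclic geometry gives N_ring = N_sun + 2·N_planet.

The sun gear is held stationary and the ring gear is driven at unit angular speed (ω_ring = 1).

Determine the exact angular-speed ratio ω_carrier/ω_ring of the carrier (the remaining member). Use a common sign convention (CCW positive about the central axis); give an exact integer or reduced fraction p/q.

N_ring = 38 + 2·24 = 86
38(ω_s−ω_c) = −86(ω_r−ω_c),  ω_s=0, ω_r=1
38(0−ω_c) = −86(1−ω_c)  ⇒  124ω_c = 86  ⇒  ω_c = 43/62
ω_c/ω_r = 43/62

43/62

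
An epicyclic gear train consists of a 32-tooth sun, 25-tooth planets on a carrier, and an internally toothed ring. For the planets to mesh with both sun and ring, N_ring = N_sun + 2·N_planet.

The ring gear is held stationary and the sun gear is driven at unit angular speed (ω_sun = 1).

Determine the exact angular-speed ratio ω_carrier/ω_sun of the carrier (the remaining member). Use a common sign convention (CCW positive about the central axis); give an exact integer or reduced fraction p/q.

N_ring = 32 + 2·25 = 82
32(ω_s−ω_c) = −82(ω_r−ω_c),  ω_r=0, ω_s=1
32(1−ω_c) = −82(0−ω_c)  ⇒  114ω_c = 32  ⇒  ω_c = 16/57
ω_c/ω_s = 16/57

16/57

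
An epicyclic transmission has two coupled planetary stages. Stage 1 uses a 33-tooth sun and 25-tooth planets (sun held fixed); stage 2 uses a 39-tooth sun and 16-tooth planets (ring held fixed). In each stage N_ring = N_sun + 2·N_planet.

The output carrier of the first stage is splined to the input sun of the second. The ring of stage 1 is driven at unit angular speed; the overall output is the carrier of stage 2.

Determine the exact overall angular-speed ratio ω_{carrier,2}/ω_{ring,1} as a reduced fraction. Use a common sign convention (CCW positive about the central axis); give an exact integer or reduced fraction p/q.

Stage 1: N_ring = 33 + 2·25 = 83
Stage 1: 33(ω_s−ω_c) = −83(ω_r−ω_c),  ω_s=0, ω_r=1
Stage 1: 33(0−ω_c) = −83(1−ω_c)  ⇒  116ω_c = 83  ⇒  ω_c = 83/116
  ⇒ ω_c¹/ω_r¹ = 83/116
Stage 2: N_ring = 39 + 2·16 = 71
Stage 2: 39(ω_s−ω_c) = −71(ω_r−ω_c),  ω_r=0, ω_s=1
Stage 2: 39(1−ω_c) = −71(0−ω_c)  ⇒  110ω_c = 39  ⇒  ω_c = 39/110
  ⇒ ω_c²/ω_s² = 39/110
Coupling ω_s² = ω_c¹ ⇒ overall = 83/116 × 39/110 = 3237/12760

3237/12760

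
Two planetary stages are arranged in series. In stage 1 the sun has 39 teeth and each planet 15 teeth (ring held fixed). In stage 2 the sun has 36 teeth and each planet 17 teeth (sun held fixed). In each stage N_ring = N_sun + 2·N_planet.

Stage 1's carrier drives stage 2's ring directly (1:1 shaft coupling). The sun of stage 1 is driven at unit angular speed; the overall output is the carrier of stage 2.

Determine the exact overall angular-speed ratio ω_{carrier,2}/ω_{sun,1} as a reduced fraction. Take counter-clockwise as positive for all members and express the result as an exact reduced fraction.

Stage 1: N_ring = 39 + 2·15 = 69
Stage 1: 39(ω_s−ω_c) = −69(ω_r−ω_c),  ω_r=0, ω_s=1
Stage 1: 39(1−ω_c) = −69(0−ω_c)  ⇒  108ω_c = 39  ⇒  ω_c = 13/36
  ⇒ ω_c¹/ω_s¹ = 13/36
Stage 2: N_ring = 36 + 2·17 = 70
Stage 2: 36(ω_s−ω_c) = −70(ω_r−ω_c),  ω_s=0, ω_r=1
Stage 2: 36(0−ω_c) = −70(1−ω_c)  ⇒  106ω_c = 70  ⇒  ω_c = 35/53
  ⇒ ω_c²/ω_r² = 35/53
Coupling ω_r² = ω_c¹ ⇒ overall = 13/36 × 35/53 = 455/1908

455/1908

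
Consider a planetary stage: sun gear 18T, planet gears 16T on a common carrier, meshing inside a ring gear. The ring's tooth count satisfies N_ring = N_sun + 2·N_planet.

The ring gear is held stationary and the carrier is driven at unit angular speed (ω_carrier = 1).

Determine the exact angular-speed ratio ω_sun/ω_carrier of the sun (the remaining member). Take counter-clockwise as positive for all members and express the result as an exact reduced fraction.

N_ring = 18 + 2·16 = 50
18(ω_s−ω_c) = −50(ω_r−ω_c),  ω_r=0, ω_c=1
ω_s = 1 − (50/18)(0−1) = 34/9
ω_s/ω_c = 34/9

34/9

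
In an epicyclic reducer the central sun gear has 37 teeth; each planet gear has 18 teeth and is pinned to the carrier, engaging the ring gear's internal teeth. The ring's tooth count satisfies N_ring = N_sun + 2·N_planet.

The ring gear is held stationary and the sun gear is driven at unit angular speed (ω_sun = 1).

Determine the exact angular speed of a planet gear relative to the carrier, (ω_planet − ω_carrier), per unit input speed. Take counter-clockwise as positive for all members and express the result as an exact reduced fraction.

N_ring = 37 + 2·18 = 73
37(ω_s−ω_c) = −73(ω_r−ω_c),  ω_r=0, ω_s=1
37(1−ω_c) = −73(0−ω_c)  ⇒  110ω_c = 37  ⇒  ω_c = 37/110
sun–planet: 37·(1−37/110) = −18·(ω_p−ω_c)  ⇒  ω_p−ω_c = −(37/18)·(73/110) = -2701/1980

-2701/1980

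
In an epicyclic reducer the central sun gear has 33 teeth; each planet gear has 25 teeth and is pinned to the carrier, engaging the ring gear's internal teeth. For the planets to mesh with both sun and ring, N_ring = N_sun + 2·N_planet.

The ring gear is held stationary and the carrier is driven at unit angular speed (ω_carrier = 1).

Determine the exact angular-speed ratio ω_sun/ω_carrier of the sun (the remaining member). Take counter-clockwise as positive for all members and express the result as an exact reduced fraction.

N_ring = 33 + 2·25 = 83
33(ω_s−ω_c) = −83(ω_r−ω_c),  ω_r=0, ω_c=1
ω_s = 1 − (83/33)(0−1) = 116/33
ω_s/ω_c = 116/33

116/33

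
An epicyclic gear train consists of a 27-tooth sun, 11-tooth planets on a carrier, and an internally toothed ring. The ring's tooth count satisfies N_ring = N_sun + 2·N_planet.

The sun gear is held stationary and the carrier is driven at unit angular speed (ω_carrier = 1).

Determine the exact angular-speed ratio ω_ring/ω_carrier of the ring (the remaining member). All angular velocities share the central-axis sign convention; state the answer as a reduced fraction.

N_ring = 27 + 2·11 = 49
27(ω_s−ω_c) = −49(ω_r−ω_c),  ω_s=0, ω_c=1
ω_r = 1 − (27/49)(0−1) = 76/49
ω_r/ω_c = 76/49

76/49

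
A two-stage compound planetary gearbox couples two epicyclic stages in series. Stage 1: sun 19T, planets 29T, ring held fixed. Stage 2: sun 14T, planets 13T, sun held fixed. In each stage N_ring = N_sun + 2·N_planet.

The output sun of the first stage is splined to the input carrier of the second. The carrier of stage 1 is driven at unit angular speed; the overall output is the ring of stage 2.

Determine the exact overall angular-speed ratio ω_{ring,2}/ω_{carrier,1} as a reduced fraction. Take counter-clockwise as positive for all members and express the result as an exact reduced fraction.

Stage 1: N_ring = 19 + 2·29 = 77
Stage 1: 19(ω_s−ω_c) = −77(ω_r−ω_c),  ω_r=0, ω_c=1
Stage 1: ω_s = 1 − (77/19)(0−1) = 96/19
  ⇒ ω_s¹/ω_c¹ = 96/19
Stage 2: N_ring = 14 + 2·13 = 40
Stage 2: 14(ω_s−ω_c) = −40(ω_r−ω_c),  ω_s=0, ω_c=1
Stage 2: ω_r = 1 − (14/40)(0−1) = 27/20
  ⇒ ω_r²/ω_c² = 27/20
Coupling ω_c² = ω_s¹ ⇒ overall = 96/19 × 27/20 = 648/95

648/95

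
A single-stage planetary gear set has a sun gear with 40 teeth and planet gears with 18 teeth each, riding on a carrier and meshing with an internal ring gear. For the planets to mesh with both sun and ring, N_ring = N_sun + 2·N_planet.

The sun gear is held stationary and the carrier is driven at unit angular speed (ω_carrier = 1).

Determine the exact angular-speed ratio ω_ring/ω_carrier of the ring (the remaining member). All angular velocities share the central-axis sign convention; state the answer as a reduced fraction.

N_ring = 40 + 2·18 = 76
40(ω_s−ω_c) = −76(ω_r−ω_c),  ω_s=0, ω_c=1
ω_r = 1 − (40/76)(0−1) = 29/19
ω_r/ω_c = 29/19

29/19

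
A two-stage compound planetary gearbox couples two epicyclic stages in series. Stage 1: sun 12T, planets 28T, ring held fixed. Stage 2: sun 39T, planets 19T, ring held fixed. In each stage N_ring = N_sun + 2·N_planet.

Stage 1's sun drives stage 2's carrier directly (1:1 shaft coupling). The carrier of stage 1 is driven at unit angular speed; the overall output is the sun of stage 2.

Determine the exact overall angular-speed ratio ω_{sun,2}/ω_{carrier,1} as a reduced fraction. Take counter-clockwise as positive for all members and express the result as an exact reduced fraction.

Stage 1: N_ring = 12 + 2·28 = 68
Stage 1: 12(ω_s−ω_c) = −68(ω_r−ω_c),  ω_r=0, ω_c=1
Stage 1: ω_s = 1 − (68/12)(0−1) = 20/3
  ⇒ ω_s¹/ω_c¹ = 20/3
Stage 2: N_ring = 39 + 2·19 = 77
Stage 2: 39(ω_s−ω_c) = −77(ω_r−ω_c),  ω_r=0, ω_c=1
Stage 2: ω_s = 1 − (77/39)(0−1) = 116/39
  ⇒ ω_s²/ω_c² = 116/39
Coupling ω_c² = ω_s¹ ⇒ overall = 20/3 × 116/39 = 2320/117

2320/117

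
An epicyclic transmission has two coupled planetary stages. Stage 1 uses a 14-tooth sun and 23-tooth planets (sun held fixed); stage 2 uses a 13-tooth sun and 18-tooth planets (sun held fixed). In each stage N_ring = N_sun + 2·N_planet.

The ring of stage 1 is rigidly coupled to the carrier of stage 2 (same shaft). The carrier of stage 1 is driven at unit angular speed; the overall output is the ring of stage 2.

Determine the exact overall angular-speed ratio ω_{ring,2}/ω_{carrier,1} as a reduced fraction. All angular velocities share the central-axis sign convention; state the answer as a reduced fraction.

Stage 1: N_ring = 14 + 2·23 = 60
Stage 1: 14(ω_s−ω_c) = −60(ω_r−ω_c),  ω_s=0, ω_c=1
Stage 1: ω_r = 1 − (14/60)(0−1) = 37/30
  ⇒ ω_r¹/ω_c¹ = 37/30
Stage 2: N_ring = 13 + 2·18 = 49
Stage 2: 13(ω_s−ω_c) = −49(ω_r−ω_c),  ω_s=0, ω_c=1
Stage 2: ω_r = 1 − (13/49)(0−1) = 62/49
  ⇒ ω_r²/ω_c² = 62/49
Coupling ω_c² = ω_r¹ ⇒ overall = 37/30 × 62/49 = 1147/735

1147/735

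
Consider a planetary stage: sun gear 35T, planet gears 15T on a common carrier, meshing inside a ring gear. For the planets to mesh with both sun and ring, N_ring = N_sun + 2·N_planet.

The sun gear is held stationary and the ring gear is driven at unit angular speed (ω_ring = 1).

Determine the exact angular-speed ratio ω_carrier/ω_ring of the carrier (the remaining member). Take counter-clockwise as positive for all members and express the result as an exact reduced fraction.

13/20

N_ring = 35 + 2·15 = 65
35(ω_s−ω_c) = −65(ω_r−ω_c),  ω_s=0, ω_r=1
35(0−ω_c) = −65(1−ω_c)  ⇒  100ω_c = 65  ⇒  ω_c = 13/20
ω_c/ω_r = 13/20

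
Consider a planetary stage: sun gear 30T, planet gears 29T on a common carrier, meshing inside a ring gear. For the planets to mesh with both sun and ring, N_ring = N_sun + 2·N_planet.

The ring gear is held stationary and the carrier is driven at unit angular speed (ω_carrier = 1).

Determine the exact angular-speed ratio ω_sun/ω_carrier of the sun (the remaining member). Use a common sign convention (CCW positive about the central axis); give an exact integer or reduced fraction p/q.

59/15

N_ring = 30 + 2·29 = 88
30(ω_s−ω_c) = −88(ω_r−ω_c),  ω_r=0, ω_c=1
ω_s = 1 − (88/30)(0−1) = 59/15
ω_s/ω_c = 59/15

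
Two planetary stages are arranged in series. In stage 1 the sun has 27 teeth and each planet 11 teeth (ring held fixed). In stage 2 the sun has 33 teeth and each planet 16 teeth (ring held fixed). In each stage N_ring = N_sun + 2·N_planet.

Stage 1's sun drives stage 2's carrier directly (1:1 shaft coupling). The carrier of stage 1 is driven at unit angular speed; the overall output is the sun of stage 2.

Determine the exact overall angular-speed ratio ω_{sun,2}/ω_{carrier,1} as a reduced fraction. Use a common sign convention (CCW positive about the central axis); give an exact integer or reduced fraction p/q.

7448/891

Stage 1: N_ring = 27 + 2·11 = 49
Stage 1: 27(ω_s−ω_c) = −49(ω_r−ω_c),  ω_r=0, ω_c=1
Stage 1: ω_s = 1 − (49/27)(0−1) = 76/27
  ⇒ ω_s¹/ω_c¹ = 76/27
Stage 2: N_ring = 33 + 2·16 = 65
Stage 2: 33(ω_s−ω_c) = −65(ω_r−ω_c),  ω_r=0, ω_c=1
Stage 2: ω_s = 1 − (65/33)(0−1) = 98/33
  ⇒ ω_s²/ω_c² = 98/33
Coupling ω_c² = ω_s¹ ⇒ overall = 76/27 × 98/33 = 7448/891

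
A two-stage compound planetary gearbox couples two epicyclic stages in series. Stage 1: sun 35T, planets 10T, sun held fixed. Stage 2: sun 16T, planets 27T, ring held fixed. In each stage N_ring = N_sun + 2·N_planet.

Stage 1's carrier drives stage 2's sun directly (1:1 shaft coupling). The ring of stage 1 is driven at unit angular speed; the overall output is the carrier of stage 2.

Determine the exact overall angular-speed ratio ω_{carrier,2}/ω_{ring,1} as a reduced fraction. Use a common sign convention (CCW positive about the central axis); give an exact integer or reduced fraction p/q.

Stage 1: N_ring = 35 + 2·10 = 55
Stage 1: 35(ω_s−ω_c) = −55(ω_r−ω_c),  ω_s=0, ω_r=1
Stage 1: 35(0−ω_c) = −55(1−ω_c)  ⇒  90ω_c = 55  ⇒  ω_c = 11/18
  ⇒ ω_c¹/ω_r¹ = 11/18
Stage 2: N_ring = 16 + 2·27 = 70
Stage 2: 16(ω_s−ω_c) = −70(ω_r−ω_c),  ω_r=0, ω_s=1
Stage 2: 16(1−ω_c) = −70(0−ω_c)  ⇒  86ω_c = 16  ⇒  ω_c = 8/43
  ⇒ ω_c²/ω_s² = 8/43
Coupling ω_s² = ω_c¹ ⇒ overall = 11/18 × 8/43 = 44/387

44/387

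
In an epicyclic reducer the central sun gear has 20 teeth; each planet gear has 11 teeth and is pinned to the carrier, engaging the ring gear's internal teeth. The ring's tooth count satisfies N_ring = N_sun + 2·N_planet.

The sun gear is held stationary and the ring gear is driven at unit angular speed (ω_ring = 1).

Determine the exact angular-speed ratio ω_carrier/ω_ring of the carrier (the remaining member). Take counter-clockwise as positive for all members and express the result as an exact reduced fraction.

21/31

N_ring = 20 + 2·11 = 42
20(ω_s−ω_c) = −42(ω_r−ω_c),  ω_s=0, ω_r=1
20(0−ω_c) = −42(1−ω_c)  ⇒  62ω_c = 42  ⇒  ω_c = 21/31
ω_c/ω_r = 21/31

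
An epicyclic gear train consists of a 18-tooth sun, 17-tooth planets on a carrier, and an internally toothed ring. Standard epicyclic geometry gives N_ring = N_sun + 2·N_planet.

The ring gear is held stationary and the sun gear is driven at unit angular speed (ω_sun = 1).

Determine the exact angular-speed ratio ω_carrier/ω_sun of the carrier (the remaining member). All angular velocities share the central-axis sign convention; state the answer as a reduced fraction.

9/35

N_ring = 18 + 2·17 = 52
18(ω_s−ω_c) = −52(ω_r−ω_c),  ω_r=0, ω_s=1
18(1−ω_c) = −52(0−ω_c)  ⇒  70ω_c = 18  ⇒  ω_c = 9/35
ω_c/ω_s = 9/35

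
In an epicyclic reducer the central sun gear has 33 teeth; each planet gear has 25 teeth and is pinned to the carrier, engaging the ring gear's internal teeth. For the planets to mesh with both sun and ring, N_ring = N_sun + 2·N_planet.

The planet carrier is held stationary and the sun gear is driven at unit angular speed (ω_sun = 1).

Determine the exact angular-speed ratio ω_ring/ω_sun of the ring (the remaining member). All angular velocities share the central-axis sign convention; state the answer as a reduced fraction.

N_ring = 33 + 2·25 = 83
33(ω_s−ω_c) = −83(ω_r−ω_c),  ω_c=0, ω_s=1
ω_r = 0 − (33/83)(1−0) = -33/83
ω_r/ω_s = -33/83

-33/83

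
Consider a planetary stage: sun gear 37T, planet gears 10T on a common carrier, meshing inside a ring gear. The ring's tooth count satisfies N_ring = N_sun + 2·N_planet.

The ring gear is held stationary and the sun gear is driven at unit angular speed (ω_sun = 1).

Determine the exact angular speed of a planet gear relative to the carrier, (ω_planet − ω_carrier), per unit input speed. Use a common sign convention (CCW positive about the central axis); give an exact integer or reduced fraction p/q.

-2109/940

N_ring = 37 + 2·10 = 57
37(ω_s−ω_c) = −57(ω_r−ω_c),  ω_r=0, ω_s=1
37(1−ω_c) = −57(0−ω_c)  ⇒  94ω_c = 37  ⇒  ω_c = 37/94
sun–planet: 37·(1−37/94) = −10·(ω_p−ω_c)  ⇒  ω_p−ω_c = −(37/10)·(57/94) = -2109/940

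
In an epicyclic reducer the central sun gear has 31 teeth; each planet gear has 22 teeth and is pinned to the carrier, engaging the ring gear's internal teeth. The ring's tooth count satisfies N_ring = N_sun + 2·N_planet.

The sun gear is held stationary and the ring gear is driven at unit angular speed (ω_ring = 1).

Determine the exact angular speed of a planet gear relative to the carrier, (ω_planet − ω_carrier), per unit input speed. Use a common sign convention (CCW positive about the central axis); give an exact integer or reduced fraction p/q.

N_ring = 31 + 2·22 = 75
31(ω_s−ω_c) = −75(ω_r−ω_c),  ω_s=0, ω_r=1
31(0−ω_c) = −75(1−ω_c)  ⇒  106ω_c = 75  ⇒  ω_c = 75/106
sun–planet: 31·(0−75/106) = −22·(ω_p−ω_c)  ⇒  ω_p−ω_c = −(31/22)·(-75/106) = 2325/2332

2325/2332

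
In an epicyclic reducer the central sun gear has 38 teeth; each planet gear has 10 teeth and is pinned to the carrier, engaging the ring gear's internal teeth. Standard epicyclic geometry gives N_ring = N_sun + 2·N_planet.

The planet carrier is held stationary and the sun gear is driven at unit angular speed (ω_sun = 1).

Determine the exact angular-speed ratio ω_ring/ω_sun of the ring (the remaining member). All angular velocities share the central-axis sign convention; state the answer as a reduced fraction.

-19/29

N_ring = 38 + 2·10 = 58
38(ω_s−ω_c) = −58(ω_r−ω_c),  ω_c=0, ω_s=1
ω_r = 0 − (38/58)(1−0) = -19/29
ω_r/ω_s = -19/29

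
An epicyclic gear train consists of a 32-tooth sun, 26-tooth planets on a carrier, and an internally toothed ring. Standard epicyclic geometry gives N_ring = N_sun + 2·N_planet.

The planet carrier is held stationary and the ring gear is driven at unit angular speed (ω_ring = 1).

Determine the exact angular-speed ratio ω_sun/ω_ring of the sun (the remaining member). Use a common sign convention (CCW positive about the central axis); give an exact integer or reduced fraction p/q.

-21/8

N_ring = 32 + 2·26 = 84
32(ω_s−ω_c) = −84(ω_r−ω_c),  ω_c=0, ω_r=1
ω_s = 0 − (84/32)(1−0) = -21/8
ω_s/ω_r = -21/8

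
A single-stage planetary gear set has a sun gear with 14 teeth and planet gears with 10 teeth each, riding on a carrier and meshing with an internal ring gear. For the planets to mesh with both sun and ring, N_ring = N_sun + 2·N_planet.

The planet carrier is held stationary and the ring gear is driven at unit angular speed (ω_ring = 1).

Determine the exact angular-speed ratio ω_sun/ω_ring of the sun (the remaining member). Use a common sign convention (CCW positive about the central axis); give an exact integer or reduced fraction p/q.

-17/7

N_ring = 14 + 2·10 = 34
14(ω_s−ω_c) = −34(ω_r−ω_c),  ω_c=0, ω_r=1
ω_s = 0 − (34/14)(1−0) = -17/7
ω_s/ω_r = -17/7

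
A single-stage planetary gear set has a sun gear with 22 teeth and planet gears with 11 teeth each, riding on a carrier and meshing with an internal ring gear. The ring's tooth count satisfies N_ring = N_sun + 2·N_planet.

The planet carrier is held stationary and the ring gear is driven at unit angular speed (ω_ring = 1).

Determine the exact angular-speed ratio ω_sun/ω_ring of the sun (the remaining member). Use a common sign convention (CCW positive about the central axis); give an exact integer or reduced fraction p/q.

N_ring = 22 + 2·11 = 44
22(ω_s−ω_c) = −44(ω_r−ω_c),  ω_c=0, ω_r=1
ω_s = 0 − (44/22)(1−0) = -2
ω_s/ω_r = -2

-2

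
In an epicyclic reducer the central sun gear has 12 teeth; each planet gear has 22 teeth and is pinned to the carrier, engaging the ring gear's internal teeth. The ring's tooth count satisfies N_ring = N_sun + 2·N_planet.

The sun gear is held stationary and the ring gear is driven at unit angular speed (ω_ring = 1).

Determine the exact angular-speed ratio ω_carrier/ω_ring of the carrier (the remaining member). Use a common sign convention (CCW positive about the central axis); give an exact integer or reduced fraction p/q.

14/17

N_ring = 12 + 2·22 = 56
12(ω_s−ω_c) = −56(ω_r−ω_c),  ω_s=0, ω_r=1
12(0−ω_c) = −56(1−ω_c)  ⇒  68ω_c = 56  ⇒  ω_c = 14/17
ω_c/ω_r = 14/17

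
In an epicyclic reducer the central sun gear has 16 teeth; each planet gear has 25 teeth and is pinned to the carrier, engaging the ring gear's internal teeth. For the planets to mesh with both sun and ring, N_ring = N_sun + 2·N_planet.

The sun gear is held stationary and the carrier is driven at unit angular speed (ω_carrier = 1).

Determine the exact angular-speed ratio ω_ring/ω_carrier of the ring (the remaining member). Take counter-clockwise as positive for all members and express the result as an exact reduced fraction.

N_ring = 16 + 2·25 = 66
16(ω_s−ω_c) = −66(ω_r−ω_c),  ω_s=0, ω_c=1
ω_r = 1 − (16/66)(0−1) = 41/33
ω_r/ω_c = 41/33

41/33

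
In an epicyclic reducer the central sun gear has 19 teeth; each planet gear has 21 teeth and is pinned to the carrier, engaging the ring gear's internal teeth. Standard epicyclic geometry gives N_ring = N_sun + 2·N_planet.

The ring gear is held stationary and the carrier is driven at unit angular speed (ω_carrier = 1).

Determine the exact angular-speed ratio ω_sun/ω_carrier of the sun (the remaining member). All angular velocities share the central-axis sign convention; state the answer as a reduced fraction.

N_ring = 19 + 2·21 = 61
19(ω_s−ω_c) = −61(ω_r−ω_c),  ω_r=0, ω_c=1
ω_s = 1 − (61/19)(0−1) = 80/19
ω_s/ω_c = 80/19

80/19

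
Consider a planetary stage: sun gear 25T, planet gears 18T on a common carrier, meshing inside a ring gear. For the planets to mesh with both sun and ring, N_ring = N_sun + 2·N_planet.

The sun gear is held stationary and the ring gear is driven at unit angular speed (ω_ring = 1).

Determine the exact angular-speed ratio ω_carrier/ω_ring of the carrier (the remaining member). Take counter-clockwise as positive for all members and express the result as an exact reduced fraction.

61/86

N_ring = 25 + 2·18 = 61
25(ω_s−ω_c) = −61(ω_r−ω_c),  ω_s=0, ω_r=1
25(0−ω_c) = −61(1−ω_c)  ⇒  86ω_c = 61  ⇒  ω_c = 61/86
ω_c/ω_r = 61/86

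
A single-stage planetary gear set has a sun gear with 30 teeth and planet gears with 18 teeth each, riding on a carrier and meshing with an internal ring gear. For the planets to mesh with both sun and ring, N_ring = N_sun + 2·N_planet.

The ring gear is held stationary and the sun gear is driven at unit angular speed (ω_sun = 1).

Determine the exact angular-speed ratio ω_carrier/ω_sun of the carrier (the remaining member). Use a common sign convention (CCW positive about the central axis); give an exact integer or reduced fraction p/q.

5/16

N_ring = 30 + 2·18 = 66
30(ω_s−ω_c) = −66(ω_r−ω_c),  ω_r=0, ω_s=1
30(1−ω_c) = −66(0−ω_c)  ⇒  96ω_c = 30  ⇒  ω_c = 5/16
ω_c/ω_s = 5/16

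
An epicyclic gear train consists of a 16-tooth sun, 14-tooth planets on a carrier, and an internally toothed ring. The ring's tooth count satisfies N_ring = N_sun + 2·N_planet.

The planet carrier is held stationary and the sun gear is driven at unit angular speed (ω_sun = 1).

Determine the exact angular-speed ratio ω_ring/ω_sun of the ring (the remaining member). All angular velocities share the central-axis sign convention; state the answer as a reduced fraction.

N_ring = 16 + 2·14 = 44
16(ω_s−ω_c) = −44(ω_r−ω_c),  ω_c=0, ω_s=1
ω_r = 0 − (16/44)(1−0) = -4/11
ω_r/ω_s = -4/11

-4/11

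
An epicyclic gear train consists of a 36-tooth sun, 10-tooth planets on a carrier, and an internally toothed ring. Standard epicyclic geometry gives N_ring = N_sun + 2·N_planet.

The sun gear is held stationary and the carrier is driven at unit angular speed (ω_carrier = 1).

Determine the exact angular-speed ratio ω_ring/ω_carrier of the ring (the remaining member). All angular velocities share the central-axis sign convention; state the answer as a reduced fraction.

N_ring = 36 + 2·10 = 56
36(ω_s−ω_c) = −56(ω_r−ω_c),  ω_s=0, ω_c=1
ω_r = 1 − (36/56)(0−1) = 23/14
ω_r/ω_c = 23/14

23/14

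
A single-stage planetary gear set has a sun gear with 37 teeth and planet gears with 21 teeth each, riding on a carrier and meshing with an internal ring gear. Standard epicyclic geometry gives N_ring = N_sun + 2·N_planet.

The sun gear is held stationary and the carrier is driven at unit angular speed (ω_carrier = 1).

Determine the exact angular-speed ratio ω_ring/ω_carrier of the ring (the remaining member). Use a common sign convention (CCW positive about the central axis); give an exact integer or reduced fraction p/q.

116/79

N_ring = 37 + 2·21 = 79
37(ω_s−ω_c) = −79(ω_r−ω_c),  ω_s=0, ω_c=1
ω_r = 1 − (37/79)(0−1) = 116/79
ω_r/ω_c = 116/79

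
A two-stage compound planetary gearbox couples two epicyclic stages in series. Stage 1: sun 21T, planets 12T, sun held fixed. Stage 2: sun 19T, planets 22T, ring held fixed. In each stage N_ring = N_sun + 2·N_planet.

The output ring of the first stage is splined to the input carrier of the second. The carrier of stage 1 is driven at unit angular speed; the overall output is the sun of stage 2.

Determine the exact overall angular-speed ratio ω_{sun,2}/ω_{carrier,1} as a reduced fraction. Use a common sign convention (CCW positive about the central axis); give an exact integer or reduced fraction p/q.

1804/285

Stage 1: N_ring = 21 + 2·12 = 45
Stage 1: 21(ω_s−ω_c) = −45(ω_r−ω_c),  ω_s=0, ω_c=1
Stage 1: ω_r = 1 − (21/45)(0−1) = 22/15
  ⇒ ω_r¹/ω_c¹ = 22/15
Stage 2: N_ring = 19 + 2·22 = 63
Stage 2: 19(ω_s−ω_c) = −63(ω_r−ω_c),  ω_r=0, ω_c=1
Stage 2: ω_s = 1 − (63/19)(0−1) = 82/19
  ⇒ ω_s²/ω_c² = 82/19
Coupling ω_c² = ω_r¹ ⇒ overall = 22/15 × 82/19 = 1804/285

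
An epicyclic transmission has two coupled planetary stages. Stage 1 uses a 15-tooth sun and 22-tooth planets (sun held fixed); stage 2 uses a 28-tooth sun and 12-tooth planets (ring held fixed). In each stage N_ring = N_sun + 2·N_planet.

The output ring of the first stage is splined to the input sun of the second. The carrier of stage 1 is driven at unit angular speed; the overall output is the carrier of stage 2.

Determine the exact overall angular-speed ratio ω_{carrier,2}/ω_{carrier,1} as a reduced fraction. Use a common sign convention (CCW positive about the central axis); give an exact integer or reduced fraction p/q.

259/590

Stage 1: N_ring = 15 + 2·22 = 59
Stage 1: 15(ω_s−ω_c) = −59(ω_r−ω_c),  ω_s=0, ω_c=1
Stage 1: ω_r = 1 − (15/59)(0−1) = 74/59
  ⇒ ω_r¹/ω_c¹ = 74/59
Stage 2: N_ring = 28 + 2·12 = 52
Stage 2: 28(ω_s−ω_c) = −52(ω_r−ω_c),  ω_r=0, ω_s=1
Stage 2: 28(1−ω_c) = −52(0−ω_c)  ⇒  80ω_c = 28  ⇒  ω_c = 7/20
  ⇒ ω_c²/ω_s² = 7/20
Coupling ω_s² = ω_r¹ ⇒ overall = 74/59 × 7/20 = 259/590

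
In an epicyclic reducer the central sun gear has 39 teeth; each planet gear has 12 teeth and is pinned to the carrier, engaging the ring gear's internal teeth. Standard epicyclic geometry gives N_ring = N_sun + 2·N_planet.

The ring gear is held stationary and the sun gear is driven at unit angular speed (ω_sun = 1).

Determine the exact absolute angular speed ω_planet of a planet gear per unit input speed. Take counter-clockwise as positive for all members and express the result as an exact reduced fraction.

-13/8

N_ring = 39 + 2·12 = 63
39(ω_s−ω_c) = −63(ω_r−ω_c),  ω_r=0, ω_s=1
39(1−ω_c) = −63(0−ω_c)  ⇒  102ω_c = 39  ⇒  ω_c = 13/34
sun–planet: 39·(1−13/34) = −12·(ω_p−ω_c)  ⇒  ω_p−ω_c = −(39/12)·(21/34) = -273/136
ω_p = 13/34 − 273/136 = -13/8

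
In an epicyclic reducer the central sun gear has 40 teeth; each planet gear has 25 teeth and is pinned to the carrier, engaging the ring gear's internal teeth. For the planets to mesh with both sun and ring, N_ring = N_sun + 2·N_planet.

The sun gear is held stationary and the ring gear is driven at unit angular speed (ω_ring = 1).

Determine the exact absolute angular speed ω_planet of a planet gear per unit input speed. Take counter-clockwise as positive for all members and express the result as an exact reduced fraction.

9/5

N_ring = 40 + 2·25 = 90
40(ω_s−ω_c) = −90(ω_r−ω_c),  ω_s=0, ω_r=1
40(0−ω_c) = −90(1−ω_c)  ⇒  130ω_c = 90  ⇒  ω_c = 9/13
sun–planet: 40·(0−9/13) = −25·(ω_p−ω_c)  ⇒  ω_p−ω_c = −(40/25)·(-9/13) = 72/65
ω_p = 9/13 + 72/65 = 9/5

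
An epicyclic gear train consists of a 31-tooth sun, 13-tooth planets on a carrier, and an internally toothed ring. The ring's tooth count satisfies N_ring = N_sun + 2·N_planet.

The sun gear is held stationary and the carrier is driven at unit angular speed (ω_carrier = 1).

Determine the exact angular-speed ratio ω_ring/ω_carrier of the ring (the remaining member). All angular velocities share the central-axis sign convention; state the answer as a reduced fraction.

N_ring = 31 + 2·13 = 57
31(ω_s−ω_c) = −57(ω_r−ω_c),  ω_s=0, ω_c=1
ω_r = 1 − (31/57)(0−1) = 88/57
ω_r/ω_c = 88/57

88/57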